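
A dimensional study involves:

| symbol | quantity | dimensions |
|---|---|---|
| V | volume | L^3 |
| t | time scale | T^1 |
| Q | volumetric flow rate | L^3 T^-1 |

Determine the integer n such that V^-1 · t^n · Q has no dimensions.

Balance the T exponent: (1)·n from t, plus −(0) + (-1) = -1 from the rest, must sum to zero.
n − 1 = 0, so n = 1.

1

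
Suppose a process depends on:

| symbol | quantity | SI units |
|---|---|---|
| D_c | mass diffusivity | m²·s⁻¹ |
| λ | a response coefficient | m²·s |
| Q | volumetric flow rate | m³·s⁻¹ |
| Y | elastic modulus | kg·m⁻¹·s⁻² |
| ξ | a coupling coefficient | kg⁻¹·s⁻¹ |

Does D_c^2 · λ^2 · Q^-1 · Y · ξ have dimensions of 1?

no

Sum the exponent of each base dimension across the product:
  M: 2·[D_c]_M + 2·[λ]_M − [Q]_M + [Y]_M + [ξ]_M = 2·(0) + 2·(0) − (0) + (1) + (-1) = 0
  L: 2·[D_c]_L + 2·[λ]_L − [Q]_L + [Y]_L + [ξ]_L = 2·(2) + 2·(2) − (3) + (-1) + (0) = 4
  T: 2·[D_c]_T + 2·[λ]_T − [Q]_T + [Y]_T + [ξ]_T = 2·(-1) + 2·(1) − (-1) + (-2) + (-1) = -2
Net dimensions [L⁴ T⁻²] ≠ [1] — not dimensionless.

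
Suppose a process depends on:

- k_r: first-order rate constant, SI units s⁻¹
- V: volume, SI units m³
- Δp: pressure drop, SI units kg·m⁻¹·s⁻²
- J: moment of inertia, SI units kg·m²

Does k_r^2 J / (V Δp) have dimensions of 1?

Sum the exponent of each base dimension across the product:
  M: 2·[k_r]_M − [V]_M − [Δp]_M + [J]_M = 2·(0) − (0) − (1) + (1) = 0
  L: 2·[k_r]_L − [V]_L − [Δp]_L + [J]_L = 2·(0) − (3) − (-1) + (2) = 0
  T: 2·[k_r]_T − [V]_T − [Δp]_T + [J]_T = 2·(-1) − (0) − (-2) + (0) = 0
All base exponents vanish — dimensionless.

yes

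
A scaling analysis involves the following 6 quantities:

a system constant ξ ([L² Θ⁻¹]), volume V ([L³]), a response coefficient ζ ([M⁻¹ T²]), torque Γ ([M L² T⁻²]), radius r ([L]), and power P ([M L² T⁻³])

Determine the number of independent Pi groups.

2

There are 6 variables and 4 base dimensions (M, L, T, Θ).
The dimension matrix has rank 4.
Independent dimensionless groups: 6 − 4 = 2.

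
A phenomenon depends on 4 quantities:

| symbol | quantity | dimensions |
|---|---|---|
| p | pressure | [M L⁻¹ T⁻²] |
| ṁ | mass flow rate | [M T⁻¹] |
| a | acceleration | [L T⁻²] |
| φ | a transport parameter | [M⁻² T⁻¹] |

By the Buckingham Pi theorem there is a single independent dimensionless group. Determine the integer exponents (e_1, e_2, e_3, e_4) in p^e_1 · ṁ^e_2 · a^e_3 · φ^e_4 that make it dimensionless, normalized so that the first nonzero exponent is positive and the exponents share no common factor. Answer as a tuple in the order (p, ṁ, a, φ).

(1, -3, 1, -1)

M: e_1·(1) + e_2·(1) + e_3·(0) + e_4·(-2) = 0
L: e_1·(-1) + e_2·(0) + e_3·(1) + e_4·(0) = 0
T: e_1·(-2) + e_2·(-1) + e_3·(-2) + e_4·(-1) = 0
Solving this homogeneous linear system for the smallest-integer solution (first nonzero entry positive) gives (1, -3, 1, -1).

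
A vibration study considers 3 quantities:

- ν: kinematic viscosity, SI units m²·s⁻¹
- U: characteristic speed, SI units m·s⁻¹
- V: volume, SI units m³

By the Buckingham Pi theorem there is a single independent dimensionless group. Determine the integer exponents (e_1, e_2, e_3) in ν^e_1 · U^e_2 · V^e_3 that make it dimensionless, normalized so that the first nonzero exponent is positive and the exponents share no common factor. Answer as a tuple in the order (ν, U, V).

(3, -3, -1)

L: e_1·(2) + e_2·(1) + e_3·(3) = 0
T: e_1·(-1) + e_2·(-1) + e_3·(0) = 0
Solving this homogeneous linear system for the smallest-integer solution (first nonzero entry positive) gives (3, -3, -1).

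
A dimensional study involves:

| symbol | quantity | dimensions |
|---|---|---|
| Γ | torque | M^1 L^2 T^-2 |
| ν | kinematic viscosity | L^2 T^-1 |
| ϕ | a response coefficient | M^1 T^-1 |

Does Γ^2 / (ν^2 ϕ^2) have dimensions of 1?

Sum the exponent of each base dimension across the product:
  M: 2·[Γ]_M − 2·[ν]_M − 2·[ϕ]_M = 2·(1) − 2·(0) − 2·(1) = 0
  L: 2·[Γ]_L − 2·[ν]_L − 2·[ϕ]_L = 2·(2) − 2·(2) − 2·(0) = 0
  T: 2·[Γ]_T − 2·[ν]_T − 2·[ϕ]_T = 2·(-2) − 2·(-1) − 2·(-1) = 0
All base exponents vanish — dimensionless.

yes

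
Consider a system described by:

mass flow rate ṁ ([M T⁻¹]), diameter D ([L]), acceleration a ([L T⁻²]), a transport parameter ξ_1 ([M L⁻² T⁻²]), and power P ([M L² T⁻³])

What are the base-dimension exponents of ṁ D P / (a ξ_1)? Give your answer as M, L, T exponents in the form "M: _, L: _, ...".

Collect each base-dimension exponent across the product:
  M: (1) + (0) − (0) − (1) + (1) = 1
  L: (0) + (1) − (1) − (-2) + (2) = 4
  T: (-1) + (0) − (-2) − (-2) + (-3) = 0
So the dimensions are [M L⁴].

M: 1, L: 4, T: 0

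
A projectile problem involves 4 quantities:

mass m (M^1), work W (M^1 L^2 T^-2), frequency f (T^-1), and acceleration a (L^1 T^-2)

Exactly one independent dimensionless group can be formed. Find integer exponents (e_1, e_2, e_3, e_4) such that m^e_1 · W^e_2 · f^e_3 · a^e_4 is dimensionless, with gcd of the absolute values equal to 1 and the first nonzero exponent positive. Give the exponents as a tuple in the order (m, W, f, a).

(1, -1, -2, 2)

M: e_1·(1) + e_2·(1) + e_3·(0) + e_4·(0) = 0
L: e_1·(0) + e_2·(2) + e_3·(0) + e_4·(1) = 0
T: e_1·(0) + e_2·(-2) + e_3·(-1) + e_4·(-2) = 0
Solving this homogeneous linear system for the smallest-integer solution (first nonzero entry positive) gives (1, -1, -2, 2).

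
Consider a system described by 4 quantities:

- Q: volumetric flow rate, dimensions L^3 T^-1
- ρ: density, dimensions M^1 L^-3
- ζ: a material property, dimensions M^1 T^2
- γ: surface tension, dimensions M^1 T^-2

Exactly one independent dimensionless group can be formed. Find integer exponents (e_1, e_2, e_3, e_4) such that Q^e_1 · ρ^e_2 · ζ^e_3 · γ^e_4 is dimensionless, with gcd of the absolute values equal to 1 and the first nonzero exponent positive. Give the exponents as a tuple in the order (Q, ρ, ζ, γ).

(4, 4, -1, -3)

M: e_1·(0) + e_2·(1) + e_3·(1) + e_4·(1) = 0
L: e_1·(3) + e_2·(-3) + e_3·(0) + e_4·(0) = 0
T: e_1·(-1) + e_2·(0) + e_3·(2) + e_4·(-2) = 0
Solving this homogeneous linear system for the smallest-integer solution (first nonzero entry positive) gives (4, 4, -1, -3).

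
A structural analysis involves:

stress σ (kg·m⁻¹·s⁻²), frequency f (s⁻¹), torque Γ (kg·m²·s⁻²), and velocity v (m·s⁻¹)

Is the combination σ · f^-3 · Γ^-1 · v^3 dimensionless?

Sum the exponent of each base dimension across the product:
  M: [σ]_M − 3·[f]_M − [Γ]_M + 3·[v]_M = (1) − 3·(0) − (1) + 3·(0) = 0
  L: [σ]_L − 3·[f]_L − [Γ]_L + 3·[v]_L = (-1) − 3·(0) − (2) + 3·(1) = 0
  T: [σ]_T − 3·[f]_T − [Γ]_T + 3·[v]_T = (-2) − 3·(-1) − (-2) + 3·(-1) = 0
All base exponents vanish — dimensionless.

yes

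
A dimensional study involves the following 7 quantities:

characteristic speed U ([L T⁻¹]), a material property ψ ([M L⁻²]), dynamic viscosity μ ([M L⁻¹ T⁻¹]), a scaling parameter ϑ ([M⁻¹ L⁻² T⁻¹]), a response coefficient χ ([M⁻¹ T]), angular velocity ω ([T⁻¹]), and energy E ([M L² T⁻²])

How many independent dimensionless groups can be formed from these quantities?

There are 7 variables and 3 base dimensions (M, L, T).
The dimension matrix has rank 3.
Independent dimensionless groups: 7 − 3 = 4.

4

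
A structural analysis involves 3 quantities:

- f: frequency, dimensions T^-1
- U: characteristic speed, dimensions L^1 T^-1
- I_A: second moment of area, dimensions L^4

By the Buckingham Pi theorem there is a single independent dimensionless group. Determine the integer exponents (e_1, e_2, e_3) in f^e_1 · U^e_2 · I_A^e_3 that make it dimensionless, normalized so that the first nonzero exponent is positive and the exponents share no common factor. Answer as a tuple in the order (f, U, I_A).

(4, -4, 1)

L: e_1·(0) + e_2·(1) + e_3·(4) = 0
T: e_1·(-1) + e_2·(-1) + e_3·(0) = 0
Solving this homogeneous linear system for the smallest-integer solution (first nonzero entry positive) gives (4, -4, 1).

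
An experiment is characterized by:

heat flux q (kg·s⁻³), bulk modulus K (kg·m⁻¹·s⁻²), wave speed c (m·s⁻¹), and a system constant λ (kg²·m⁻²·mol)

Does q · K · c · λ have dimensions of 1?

Sum the exponent of each base dimension across the product:
  M: [q]_M + [K]_M + [c]_M + [λ]_M = (1) + (1) + (0) + (2) = 4
  L: [q]_L + [K]_L + [c]_L + [λ]_L = (0) + (-1) + (1) + (-2) = -2
  T: [q]_T + [K]_T + [c]_T + [λ]_T = (-3) + (-2) + (-1) + (0) = -6
  N: [q]_N + [K]_N + [c]_N + [λ]_N = (0) + (0) + (0) + (1) = 1
Net dimensions [M⁴ L⁻² T⁻⁶ N] ≠ [1] — not dimensionless.

no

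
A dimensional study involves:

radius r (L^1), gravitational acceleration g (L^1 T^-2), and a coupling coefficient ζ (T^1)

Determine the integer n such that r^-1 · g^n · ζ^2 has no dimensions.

1

Balance the L exponent: (1)·n from g, plus −(1) + 2·(0) = -1 from the rest, must sum to zero.
n − 1 = 0, so n = 1.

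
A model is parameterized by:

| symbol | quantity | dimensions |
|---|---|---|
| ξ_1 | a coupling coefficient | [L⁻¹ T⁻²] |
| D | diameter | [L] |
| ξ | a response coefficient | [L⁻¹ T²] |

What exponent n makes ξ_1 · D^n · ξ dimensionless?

2

Balance the L exponent: (1)·n from D, plus (-1) + (-1) = -2 from the rest, must sum to zero.
n − 2 = 0, so n = 2.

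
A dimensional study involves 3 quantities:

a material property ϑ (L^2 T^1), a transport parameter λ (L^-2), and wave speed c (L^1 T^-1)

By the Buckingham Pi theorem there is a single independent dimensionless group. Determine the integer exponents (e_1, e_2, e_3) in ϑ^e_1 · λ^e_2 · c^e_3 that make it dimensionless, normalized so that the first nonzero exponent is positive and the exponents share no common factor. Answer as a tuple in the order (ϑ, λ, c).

L: e_1·(2) + e_2·(-2) + e_3·(1) = 0
T: e_1·(1) + e_2·(0) + e_3·(-1) = 0
Solving this homogeneous linear system for the smallest-integer solution (first nonzero entry positive) gives (2, 3, 2).

(2, 3, 2)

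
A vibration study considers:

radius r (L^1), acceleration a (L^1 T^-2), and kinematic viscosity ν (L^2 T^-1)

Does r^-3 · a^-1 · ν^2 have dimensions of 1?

Sum the exponent of each base dimension across the product:
  L: −3·[r]_L − [a]_L + 2·[ν]_L = −3·(1) − (1) + 2·(2) = 0
  T: −3·[r]_T − [a]_T + 2·[ν]_T = −3·(0) − (-2) + 2·(-1) = 0
All base exponents vanish — dimensionless.

yes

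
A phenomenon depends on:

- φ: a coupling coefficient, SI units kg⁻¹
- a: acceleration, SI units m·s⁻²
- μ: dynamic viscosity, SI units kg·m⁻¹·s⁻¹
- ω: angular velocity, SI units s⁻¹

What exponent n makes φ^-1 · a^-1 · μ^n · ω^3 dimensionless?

-1

Balance the M exponent: (1)·n from μ, plus −(-1) − (0) + 3·(0) = 1 from the rest, must sum to zero.
n + 1 = 0, so n = -1.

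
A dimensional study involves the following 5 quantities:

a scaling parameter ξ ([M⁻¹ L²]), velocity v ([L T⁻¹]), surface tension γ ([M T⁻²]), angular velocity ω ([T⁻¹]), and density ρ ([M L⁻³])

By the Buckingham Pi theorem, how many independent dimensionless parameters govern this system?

There are 5 variables and 3 base dimensions (M, L, T).
The dimension matrix has rank 3.
Independent dimensionless groups: 5 − 3 = 2.

2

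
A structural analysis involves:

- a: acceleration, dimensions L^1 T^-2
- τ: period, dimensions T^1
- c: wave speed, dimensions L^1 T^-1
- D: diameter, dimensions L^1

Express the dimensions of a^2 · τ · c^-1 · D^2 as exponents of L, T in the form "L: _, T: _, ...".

L: 3, T: -2

Collect each base-dimension exponent across the product:
  L: 2·(1) + (0) − (1) + 2·(1) = 3
  T: 2·(-2) + (1) − (-1) + 2·(0) = -2
So the dimensions are [L³ T⁻²].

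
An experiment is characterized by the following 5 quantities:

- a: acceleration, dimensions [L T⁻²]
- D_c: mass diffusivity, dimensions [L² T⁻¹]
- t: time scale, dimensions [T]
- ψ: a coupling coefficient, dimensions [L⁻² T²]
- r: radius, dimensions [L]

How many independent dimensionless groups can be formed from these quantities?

There are 5 variables and 2 base dimensions (L, T).
The dimension matrix has rank 2.
Independent dimensionless groups: 5 − 2 = 3.

3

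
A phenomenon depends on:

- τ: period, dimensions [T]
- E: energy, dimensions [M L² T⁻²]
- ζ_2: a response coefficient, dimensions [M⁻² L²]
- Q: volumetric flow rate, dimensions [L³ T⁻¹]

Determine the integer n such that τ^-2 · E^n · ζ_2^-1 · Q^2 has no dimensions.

-2

Balance the M exponent: (1)·n from E, plus −2·(0) − (-2) + 2·(0) = 2 from the rest, must sum to zero.
n + 2 = 0, so n = -2.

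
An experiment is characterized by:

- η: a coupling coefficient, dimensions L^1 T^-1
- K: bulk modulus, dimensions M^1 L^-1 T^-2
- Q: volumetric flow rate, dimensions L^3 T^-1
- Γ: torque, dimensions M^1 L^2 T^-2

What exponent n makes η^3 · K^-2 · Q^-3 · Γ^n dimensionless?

2

Balance the M exponent: (1)·n from Γ, plus 3·(0) − 2·(1) − 3·(0) = -2 from the rest, must sum to zero.
n − 2 = 0, so n = 2.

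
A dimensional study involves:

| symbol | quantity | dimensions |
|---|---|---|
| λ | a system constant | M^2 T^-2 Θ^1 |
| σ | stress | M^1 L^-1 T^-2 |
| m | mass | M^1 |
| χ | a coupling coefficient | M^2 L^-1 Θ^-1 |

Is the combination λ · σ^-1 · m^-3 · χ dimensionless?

Sum the exponent of each base dimension across the product:
  M: [λ]_M − [σ]_M − 3·[m]_M + [χ]_M = (2) − (1) − 3·(1) + (2) = 0
  L: [λ]_L − [σ]_L − 3·[m]_L + [χ]_L = (0) − (-1) − 3·(0) + (-1) = 0
  T: [λ]_T − [σ]_T − 3·[m]_T + [χ]_T = (-2) − (-2) − 3·(0) + (0) = 0
  Θ: [λ]_Θ − [σ]_Θ − 3·[m]_Θ + [χ]_Θ = (1) − (0) − 3·(0) + (-1) = 0
All base exponents vanish — dimensionless.

yes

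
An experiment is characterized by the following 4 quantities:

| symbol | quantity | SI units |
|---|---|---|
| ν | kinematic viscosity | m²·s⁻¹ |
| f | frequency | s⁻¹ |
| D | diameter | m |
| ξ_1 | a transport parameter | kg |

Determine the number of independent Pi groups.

There are 4 variables and 3 base dimensions (M, L, T).
The dimension matrix has rank 3.
Independent dimensionless groups: 4 − 3 = 1.

1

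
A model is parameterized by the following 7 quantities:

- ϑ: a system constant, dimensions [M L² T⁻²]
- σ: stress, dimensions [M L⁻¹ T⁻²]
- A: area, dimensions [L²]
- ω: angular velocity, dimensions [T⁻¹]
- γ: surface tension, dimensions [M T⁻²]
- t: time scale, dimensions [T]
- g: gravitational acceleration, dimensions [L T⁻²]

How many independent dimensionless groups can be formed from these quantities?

There are 7 variables and 3 base dimensions (M, L, T).
The dimension matrix has rank 3.
Independent dimensionless groups: 7 − 3 = 4.

4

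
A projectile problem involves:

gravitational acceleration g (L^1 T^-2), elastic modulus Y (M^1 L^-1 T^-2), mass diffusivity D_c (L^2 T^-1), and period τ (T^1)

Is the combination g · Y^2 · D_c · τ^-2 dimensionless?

Sum the exponent of each base dimension across the product:
  M: [g]_M + 2·[Y]_M + [D_c]_M − 2·[τ]_M = (0) + 2·(1) + (0) − 2·(0) = 2
  L: [g]_L + 2·[Y]_L + [D_c]_L − 2·[τ]_L = (1) + 2·(-1) + (2) − 2·(0) = 1
  T: [g]_T + 2·[Y]_T + [D_c]_T − 2·[τ]_T = (-2) + 2·(-2) + (-1) − 2·(1) = -9
Net dimensions [M² L T⁻⁹] ≠ [1] — not dimensionless.

no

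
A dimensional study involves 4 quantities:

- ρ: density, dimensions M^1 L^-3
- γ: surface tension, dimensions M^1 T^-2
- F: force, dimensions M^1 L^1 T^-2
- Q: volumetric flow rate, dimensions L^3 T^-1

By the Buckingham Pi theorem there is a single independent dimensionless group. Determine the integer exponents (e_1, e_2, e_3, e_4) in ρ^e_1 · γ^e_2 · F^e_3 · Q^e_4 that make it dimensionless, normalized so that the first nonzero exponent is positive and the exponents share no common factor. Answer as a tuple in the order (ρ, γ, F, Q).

M: e_1·(1) + e_2·(1) + e_3·(1) + e_4·(0) = 0
L: e_1·(-3) + e_2·(0) + e_3·(1) + e_4·(3) = 0
T: e_1·(0) + e_2·(-2) + e_3·(-2) + e_4·(-1) = 0
Solving this homogeneous linear system for the smallest-integer solution (first nonzero entry positive) gives (1, 2, -3, 2).

(1, 2, -3, 2)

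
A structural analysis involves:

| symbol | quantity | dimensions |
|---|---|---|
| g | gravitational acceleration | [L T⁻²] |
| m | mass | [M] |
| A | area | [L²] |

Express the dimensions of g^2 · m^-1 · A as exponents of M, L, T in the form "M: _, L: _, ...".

M: -1, L: 4, T: -4

Collect each base-dimension exponent across the product:
  M: 2·(0) − (1) + (0) = -1
  L: 2·(1) − (0) + (2) = 4
  T: 2·(-2) − (0) + (0) = -4
So the dimensions are [M⁻¹ L⁴ T⁻⁴].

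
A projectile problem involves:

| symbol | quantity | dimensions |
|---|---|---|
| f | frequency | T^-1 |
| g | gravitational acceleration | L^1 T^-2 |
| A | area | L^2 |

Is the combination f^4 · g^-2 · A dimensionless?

yes

Sum the exponent of each base dimension across the product:
  M: 4·[f]_M − 2·[g]_M + [A]_M = 4·(0) − 2·(0) + (0) = 0
  L: 4·[f]_L − 2·[g]_L + [A]_L = 4·(0) − 2·(1) + (2) = 0
  T: 4·[f]_T − 2·[g]_T + [A]_T = 4·(-1) − 2·(-2) + (0) = 0
All base exponents vanish — dimensionless.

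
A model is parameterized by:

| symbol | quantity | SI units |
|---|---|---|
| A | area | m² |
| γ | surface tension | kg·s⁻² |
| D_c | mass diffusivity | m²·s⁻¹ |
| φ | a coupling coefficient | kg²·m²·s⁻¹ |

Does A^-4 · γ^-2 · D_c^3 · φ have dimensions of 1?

Sum the exponent of each base dimension across the product:
  M: −4·[A]_M − 2·[γ]_M + 3·[D_c]_M + [φ]_M = −4·(0) − 2·(1) + 3·(0) + (2) = 0
  L: −4·[A]_L − 2·[γ]_L + 3·[D_c]_L + [φ]_L = −4·(2) − 2·(0) + 3·(2) + (2) = 0
  T: −4·[A]_T − 2·[γ]_T + 3·[D_c]_T + [φ]_T = −4·(0) − 2·(-2) + 3·(-1) + (-1) = 0
All base exponents vanish — dimensionless.

yes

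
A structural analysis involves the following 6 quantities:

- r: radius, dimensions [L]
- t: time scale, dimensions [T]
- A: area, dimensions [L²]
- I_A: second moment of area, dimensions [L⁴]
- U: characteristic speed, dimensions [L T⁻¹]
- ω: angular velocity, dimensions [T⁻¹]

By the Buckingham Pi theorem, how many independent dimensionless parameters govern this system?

There are 6 variables and 2 base dimensions (L, T).
The dimension matrix has rank 2.
Independent dimensionless groups: 6 − 2 = 4.

4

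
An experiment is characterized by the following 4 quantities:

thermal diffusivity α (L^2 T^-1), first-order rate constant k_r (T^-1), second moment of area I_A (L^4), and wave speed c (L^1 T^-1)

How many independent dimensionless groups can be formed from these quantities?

2

There are 4 variables and 2 base dimensions (L, T).
The dimension matrix has rank 2.
Independent dimensionless groups: 4 − 2 = 2.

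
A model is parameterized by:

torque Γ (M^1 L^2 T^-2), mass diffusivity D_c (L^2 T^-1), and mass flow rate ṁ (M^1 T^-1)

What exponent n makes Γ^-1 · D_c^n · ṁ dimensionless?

1

Balance the L exponent: (2)·n from D_c, plus −(2) + (0) = -2 from the rest, must sum to zero.
2n − 2 = 0, so n = 1.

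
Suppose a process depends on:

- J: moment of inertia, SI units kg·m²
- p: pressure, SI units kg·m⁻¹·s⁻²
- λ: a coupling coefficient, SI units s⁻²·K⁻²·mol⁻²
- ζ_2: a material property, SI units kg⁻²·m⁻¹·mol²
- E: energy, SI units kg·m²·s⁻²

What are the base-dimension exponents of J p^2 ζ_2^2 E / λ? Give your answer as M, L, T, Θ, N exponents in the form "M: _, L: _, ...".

Collect each base-dimension exponent across the product:
  M: (1) + 2·(1) − (0) + 2·(-2) + (1) = 0
  L: (2) + 2·(-1) − (0) + 2·(-1) + (2) = 0
  T: (0) + 2·(-2) − (-2) + 2·(0) + (-2) = -4
  Θ: (0) + 2·(0) − (-2) + 2·(0) + (0) = 2
  N: (0) + 2·(0) − (-2) + 2·(2) + (0) = 6
So the dimensions are [T⁻⁴ Θ² N⁶].

M: 0, L: 0, T: -4, Θ: 2, N: 6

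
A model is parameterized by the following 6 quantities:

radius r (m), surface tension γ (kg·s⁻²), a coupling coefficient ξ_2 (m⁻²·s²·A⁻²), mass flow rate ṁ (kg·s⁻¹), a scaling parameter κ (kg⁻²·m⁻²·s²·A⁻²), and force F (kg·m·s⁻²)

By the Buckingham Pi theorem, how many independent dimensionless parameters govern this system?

2

There are 6 variables and 4 base dimensions (M, L, T, I).
The dimension matrix has rank 4.
Independent dimensionless groups: 6 − 4 = 2.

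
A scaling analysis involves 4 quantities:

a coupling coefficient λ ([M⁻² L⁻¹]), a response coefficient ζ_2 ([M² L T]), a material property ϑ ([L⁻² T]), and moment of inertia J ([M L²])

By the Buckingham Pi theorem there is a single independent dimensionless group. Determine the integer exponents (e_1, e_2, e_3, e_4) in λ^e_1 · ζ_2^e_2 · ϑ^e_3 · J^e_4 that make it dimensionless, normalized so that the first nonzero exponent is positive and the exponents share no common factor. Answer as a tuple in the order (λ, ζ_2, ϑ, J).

(1, 3, -3, -4)

M: e_1·(-2) + e_2·(2) + e_3·(0) + e_4·(1) = 0
L: e_1·(-1) + e_2·(1) + e_3·(-2) + e_4·(2) = 0
T: e_1·(0) + e_2·(1) + e_3·(1) + e_4·(0) = 0
Solving this homogeneous linear system for the smallest-integer solution (first nonzero entry positive) gives (1, 3, -3, -4).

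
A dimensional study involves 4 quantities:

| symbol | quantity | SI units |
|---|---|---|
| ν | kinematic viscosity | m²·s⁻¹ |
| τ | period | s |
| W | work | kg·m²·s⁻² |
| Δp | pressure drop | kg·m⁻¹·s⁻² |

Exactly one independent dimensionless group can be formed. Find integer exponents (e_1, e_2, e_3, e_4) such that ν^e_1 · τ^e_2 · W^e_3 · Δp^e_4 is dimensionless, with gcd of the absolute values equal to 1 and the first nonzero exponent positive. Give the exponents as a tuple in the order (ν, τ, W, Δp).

M: e_1·(0) + e_2·(0) + e_3·(1) + e_4·(1) = 0
L: e_1·(2) + e_2·(0) + e_3·(2) + e_4·(-1) = 0
T: e_1·(-1) + e_2·(1) + e_3·(-2) + e_4·(-2) = 0
Solving this homogeneous linear system for the smallest-integer solution (first nonzero entry positive) gives (3, 3, -2, 2).

(3, 3, -2, 2)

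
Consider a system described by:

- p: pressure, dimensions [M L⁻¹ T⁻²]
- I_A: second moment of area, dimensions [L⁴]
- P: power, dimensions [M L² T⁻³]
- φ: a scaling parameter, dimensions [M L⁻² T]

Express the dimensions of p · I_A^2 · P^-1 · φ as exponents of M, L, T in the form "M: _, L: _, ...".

Collect each base-dimension exponent across the product:
  M: (1) + 2·(0) − (1) + (1) = 1
  L: (-1) + 2·(4) − (2) + (-2) = 3
  T: (-2) + 2·(0) − (-3) + (1) = 2
So the dimensions are [M L³ T²].

M: 1, L: 3, T: 2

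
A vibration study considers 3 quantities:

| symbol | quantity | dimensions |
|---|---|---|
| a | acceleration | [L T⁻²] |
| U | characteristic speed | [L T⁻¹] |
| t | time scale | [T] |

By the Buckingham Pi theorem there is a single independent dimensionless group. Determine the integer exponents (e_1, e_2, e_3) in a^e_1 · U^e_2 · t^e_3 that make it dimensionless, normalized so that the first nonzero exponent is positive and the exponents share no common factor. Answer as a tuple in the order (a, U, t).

(1, -1, 1)

L: e_1·(1) + e_2·(1) + e_3·(0) = 0
T: e_1·(-2) + e_2·(-1) + e_3·(1) = 0
Solving this homogeneous linear system for the smallest-integer solution (first nonzero entry positive) gives (1, -1, 1).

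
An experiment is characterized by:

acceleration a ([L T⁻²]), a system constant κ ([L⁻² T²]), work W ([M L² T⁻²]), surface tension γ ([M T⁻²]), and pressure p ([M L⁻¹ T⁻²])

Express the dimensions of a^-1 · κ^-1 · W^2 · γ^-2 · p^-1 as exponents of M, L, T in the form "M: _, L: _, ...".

Collect each base-dimension exponent across the product:
  M: −(0) − (0) + 2·(1) − 2·(1) − (1) = -1
  L: −(1) − (-2) + 2·(2) − 2·(0) − (-1) = 6
  T: −(-2) − (2) + 2·(-2) − 2·(-2) − (-2) = 2
So the dimensions are [M⁻¹ L⁶ T²].

M: -1, L: 6, T: 2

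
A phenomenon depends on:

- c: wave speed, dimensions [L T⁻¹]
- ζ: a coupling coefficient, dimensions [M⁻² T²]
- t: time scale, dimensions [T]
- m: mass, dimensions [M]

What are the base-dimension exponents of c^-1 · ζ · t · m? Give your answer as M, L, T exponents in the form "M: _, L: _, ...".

Collect each base-dimension exponent across the product:
  M: −(0) + (-2) + (0) + (1) = -1
  L: −(1) + (0) + (0) + (0) = -1
  T: −(-1) + (2) + (1) + (0) = 4
So the dimensions are [M⁻¹ L⁻¹ T⁴].

M: -1, L: -1, T: 4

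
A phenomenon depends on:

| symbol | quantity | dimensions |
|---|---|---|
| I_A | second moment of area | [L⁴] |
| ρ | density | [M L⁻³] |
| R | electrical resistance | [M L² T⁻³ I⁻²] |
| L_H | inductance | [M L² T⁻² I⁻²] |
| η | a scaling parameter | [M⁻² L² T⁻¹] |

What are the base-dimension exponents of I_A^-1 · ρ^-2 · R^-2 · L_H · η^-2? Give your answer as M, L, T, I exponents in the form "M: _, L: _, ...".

M: 1, L: -4, T: 6, I: 2

Collect each base-dimension exponent across the product:
  M: −(0) − 2·(1) − 2·(1) + (1) − 2·(-2) = 1
  L: −(4) − 2·(-3) − 2·(2) + (2) − 2·(2) = -4
  T: −(0) − 2·(0) − 2·(-3) + (-2) − 2·(-1) = 6
  I: −(0) − 2·(0) − 2·(-2) + (-2) − 2·(0) = 2
So the dimensions are [M L⁻⁴ T⁶ I²].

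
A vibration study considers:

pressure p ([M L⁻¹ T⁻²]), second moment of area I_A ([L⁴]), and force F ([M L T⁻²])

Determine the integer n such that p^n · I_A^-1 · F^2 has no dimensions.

-2

Balance the M exponent: (1)·n from p, plus −(0) + 2·(1) = 2 from the rest, must sum to zero.
n + 2 = 0, so n = -2.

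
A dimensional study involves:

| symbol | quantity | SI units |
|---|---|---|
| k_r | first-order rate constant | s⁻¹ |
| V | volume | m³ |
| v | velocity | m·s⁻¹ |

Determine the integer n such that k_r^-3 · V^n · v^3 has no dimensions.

Balance the L exponent: (3)·n from V, plus −3·(0) + 3·(1) = 3 from the rest, must sum to zero.
3n + 3 = 0, so n = -1.

-1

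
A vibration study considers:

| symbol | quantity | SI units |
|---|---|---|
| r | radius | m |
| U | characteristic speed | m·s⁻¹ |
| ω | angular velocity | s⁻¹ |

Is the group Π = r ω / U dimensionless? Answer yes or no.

yes

Sum the exponent of each base dimension across the product:
  L: [r]_L − [U]_L + [ω]_L = (1) − (1) + (0) = 0
  T: [r]_T − [U]_T + [ω]_T = (0) − (-1) + (-1) = 0
All base exponents vanish — dimensionless.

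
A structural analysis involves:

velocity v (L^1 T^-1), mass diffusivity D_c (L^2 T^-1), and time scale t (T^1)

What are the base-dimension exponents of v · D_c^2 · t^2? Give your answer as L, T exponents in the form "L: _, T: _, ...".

Collect each base-dimension exponent across the product:
  L: (1) + 2·(2) + 2·(0) = 5
  T: (-1) + 2·(-1) + 2·(1) = -1
So the dimensions are [L⁵ T⁻¹].

L: 5, T: -1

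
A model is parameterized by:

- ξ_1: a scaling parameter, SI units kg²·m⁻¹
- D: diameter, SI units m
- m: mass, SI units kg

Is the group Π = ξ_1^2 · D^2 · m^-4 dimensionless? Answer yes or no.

Sum the exponent of each base dimension across the product:
  M: 2·[ξ_1]_M + 2·[D]_M − 4·[m]_M = 2·(2) + 2·(0) − 4·(1) = 0
  L: 2·[ξ_1]_L + 2·[D]_L − 4·[m]_L = 2·(-1) + 2·(1) − 4·(0) = 0
  T: 2·[ξ_1]_T + 2·[D]_T − 4·[m]_T = 2·(0) + 2·(0) − 4·(0) = 0
All base exponents vanish — dimensionless.

yes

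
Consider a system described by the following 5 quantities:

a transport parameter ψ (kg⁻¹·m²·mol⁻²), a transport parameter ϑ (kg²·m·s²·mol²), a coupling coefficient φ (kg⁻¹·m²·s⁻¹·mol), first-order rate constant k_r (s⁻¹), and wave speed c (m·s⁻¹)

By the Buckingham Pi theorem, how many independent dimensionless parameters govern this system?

1

There are 5 variables and 4 base dimensions (M, L, T, N).
The dimension matrix has rank 4.
Independent dimensionless groups: 5 − 4 = 1.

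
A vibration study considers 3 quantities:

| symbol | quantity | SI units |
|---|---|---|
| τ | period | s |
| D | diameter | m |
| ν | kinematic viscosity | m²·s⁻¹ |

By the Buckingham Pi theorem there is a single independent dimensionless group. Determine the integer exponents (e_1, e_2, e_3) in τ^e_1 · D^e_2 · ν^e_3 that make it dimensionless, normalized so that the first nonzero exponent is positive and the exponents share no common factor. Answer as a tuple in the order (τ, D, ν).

L: e_1·(0) + e_2·(1) + e_3·(2) = 0
T: e_1·(1) + e_2·(0) + e_3·(-1) = 0
Solving this homogeneous linear system for the smallest-integer solution (first nonzero entry positive) gives (1, -2, 1).

(1, -2, 1)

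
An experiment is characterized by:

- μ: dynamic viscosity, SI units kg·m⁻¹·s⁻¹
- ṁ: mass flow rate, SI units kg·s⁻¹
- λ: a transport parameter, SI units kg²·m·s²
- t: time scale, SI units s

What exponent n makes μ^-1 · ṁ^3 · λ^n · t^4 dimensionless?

-1

Balance the M exponent: (2)·n from λ, plus −(1) + 3·(1) + 4·(0) = 2 from the rest, must sum to zero.
2n + 2 = 0, so n = -1.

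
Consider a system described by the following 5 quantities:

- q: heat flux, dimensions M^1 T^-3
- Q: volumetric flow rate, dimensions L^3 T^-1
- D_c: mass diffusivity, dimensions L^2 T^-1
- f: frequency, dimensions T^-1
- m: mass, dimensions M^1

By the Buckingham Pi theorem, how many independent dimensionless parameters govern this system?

There are 5 variables and 3 base dimensions (M, L, T).
The dimension matrix has rank 3.
Independent dimensionless groups: 5 − 3 = 2.

2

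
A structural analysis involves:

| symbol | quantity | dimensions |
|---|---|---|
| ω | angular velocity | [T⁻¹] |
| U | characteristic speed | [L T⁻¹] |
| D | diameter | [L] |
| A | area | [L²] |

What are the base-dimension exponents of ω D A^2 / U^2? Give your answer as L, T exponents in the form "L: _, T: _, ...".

L: 3, T: 1

Collect each base-dimension exponent across the product:
  L: (0) − 2·(1) + (1) + 2·(2) = 3
  T: (-1) − 2·(-1) + (0) + 2·(0) = 1
So the dimensions are [L³ T].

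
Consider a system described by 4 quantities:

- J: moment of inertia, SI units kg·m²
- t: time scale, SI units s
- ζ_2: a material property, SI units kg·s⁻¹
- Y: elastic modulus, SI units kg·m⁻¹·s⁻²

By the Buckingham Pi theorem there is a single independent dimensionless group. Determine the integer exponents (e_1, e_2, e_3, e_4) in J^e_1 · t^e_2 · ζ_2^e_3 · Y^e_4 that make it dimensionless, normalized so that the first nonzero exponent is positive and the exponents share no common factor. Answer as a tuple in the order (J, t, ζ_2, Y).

M: e_1·(1) + e_2·(0) + e_3·(1) + e_4·(1) = 0
L: e_1·(2) + e_2·(0) + e_3·(0) + e_4·(-1) = 0
T: e_1·(0) + e_2·(1) + e_3·(-1) + e_4·(-2) = 0
Solving this homogeneous linear system for the smallest-integer solution (first nonzero entry positive) gives (1, 1, -3, 2).

(1, 1, -3, 2)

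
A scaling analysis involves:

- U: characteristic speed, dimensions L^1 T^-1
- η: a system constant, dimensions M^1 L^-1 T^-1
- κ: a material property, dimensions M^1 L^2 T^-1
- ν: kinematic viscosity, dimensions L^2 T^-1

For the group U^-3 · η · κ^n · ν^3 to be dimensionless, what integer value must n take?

-1

Balance the M exponent: (1)·n from κ, plus −3·(0) + (1) + 3·(0) = 1 from the rest, must sum to zero.
n + 1 = 0, so n = -1.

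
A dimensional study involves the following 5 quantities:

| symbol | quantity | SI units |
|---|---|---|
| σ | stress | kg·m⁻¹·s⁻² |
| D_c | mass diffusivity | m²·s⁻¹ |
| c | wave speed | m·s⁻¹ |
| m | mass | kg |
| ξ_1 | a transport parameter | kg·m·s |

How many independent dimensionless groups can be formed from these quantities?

2

There are 5 variables and 3 base dimensions (M, L, T).
The dimension matrix has rank 3.
Independent dimensionless groups: 5 − 3 = 2.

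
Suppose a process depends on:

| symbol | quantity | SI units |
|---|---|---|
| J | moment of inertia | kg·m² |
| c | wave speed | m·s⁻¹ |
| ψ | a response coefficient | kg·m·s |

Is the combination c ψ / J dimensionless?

yes

Sum the exponent of each base dimension across the product:
  M: −[J]_M + [c]_M + [ψ]_M = −(1) + (0) + (1) = 0
  L: −[J]_L + [c]_L + [ψ]_L = −(2) + (1) + (1) = 0
  T: −[J]_T + [c]_T + [ψ]_T = −(0) + (-1) + (1) = 0
All base exponents vanish — dimensionless.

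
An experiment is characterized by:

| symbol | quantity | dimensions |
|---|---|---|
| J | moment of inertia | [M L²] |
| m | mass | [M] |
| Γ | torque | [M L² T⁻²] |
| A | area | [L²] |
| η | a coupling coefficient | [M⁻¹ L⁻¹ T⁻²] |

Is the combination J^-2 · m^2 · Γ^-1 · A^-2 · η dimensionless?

Sum the exponent of each base dimension across the product:
  M: −2·[J]_M + 2·[m]_M − [Γ]_M − 2·[A]_M + [η]_M = −2·(1) + 2·(1) − (1) − 2·(0) + (-1) = -2
  L: −2·[J]_L + 2·[m]_L − [Γ]_L − 2·[A]_L + [η]_L = −2·(2) + 2·(0) − (2) − 2·(2) + (-1) = -11
  T: −2·[J]_T + 2·[m]_T − [Γ]_T − 2·[A]_T + [η]_T = −2·(0) + 2·(0) − (-2) − 2·(0) + (-2) = 0
Net dimensions [M⁻² L⁻¹¹] ≠ [1] — not dimensionless.

no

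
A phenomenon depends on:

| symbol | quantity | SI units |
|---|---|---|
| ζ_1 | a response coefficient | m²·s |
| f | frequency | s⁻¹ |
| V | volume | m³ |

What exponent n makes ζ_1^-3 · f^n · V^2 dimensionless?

Balance the T exponent: (-1)·n from f, plus −3·(1) + 2·(0) = -3 from the rest, must sum to zero.
−n − 3 = 0, so n = -3.

-3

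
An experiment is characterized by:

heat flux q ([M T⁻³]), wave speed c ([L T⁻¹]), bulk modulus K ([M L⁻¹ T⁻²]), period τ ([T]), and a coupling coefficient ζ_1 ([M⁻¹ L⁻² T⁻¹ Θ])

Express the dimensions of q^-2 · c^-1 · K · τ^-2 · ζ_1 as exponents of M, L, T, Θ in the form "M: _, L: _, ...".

M: -2, L: -4, T: 2, Θ: 1

Collect each base-dimension exponent across the product:
  M: −2·(1) − (0) + (1) − 2·(0) + (-1) = -2
  L: −2·(0) − (1) + (-1) − 2·(0) + (-2) = -4
  T: −2·(-3) − (-1) + (-2) − 2·(1) + (-1) = 2
  Θ: −2·(0) − (0) + (0) − 2·(0) + (1) = 1
So the dimensions are [M⁻² L⁻⁴ T² Θ].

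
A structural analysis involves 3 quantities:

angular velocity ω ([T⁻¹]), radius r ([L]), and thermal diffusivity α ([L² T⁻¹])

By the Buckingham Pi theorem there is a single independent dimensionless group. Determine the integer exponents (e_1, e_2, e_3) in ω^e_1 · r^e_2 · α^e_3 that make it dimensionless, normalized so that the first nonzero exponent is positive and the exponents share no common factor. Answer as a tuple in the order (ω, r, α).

L: e_1·(0) + e_2·(1) + e_3·(2) = 0
T: e_1·(-1) + e_2·(0) + e_3·(-1) = 0
Solving this homogeneous linear system for the smallest-integer solution (first nonzero entry positive) gives (1, 2, -1).

(1, 2, -1)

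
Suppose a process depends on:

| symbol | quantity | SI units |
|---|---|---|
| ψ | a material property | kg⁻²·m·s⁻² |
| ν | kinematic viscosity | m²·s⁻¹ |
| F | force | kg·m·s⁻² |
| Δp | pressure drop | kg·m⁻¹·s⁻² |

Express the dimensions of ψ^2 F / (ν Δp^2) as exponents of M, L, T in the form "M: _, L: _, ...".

Collect each base-dimension exponent across the product:
  M: 2·(-2) − (0) + (1) − 2·(1) = -5
  L: 2·(1) − (2) + (1) − 2·(-1) = 3
  T: 2·(-2) − (-1) + (-2) − 2·(-2) = -1
So the dimensions are [M⁻⁵ L³ T⁻¹].

M: -5, L: 3, T: -1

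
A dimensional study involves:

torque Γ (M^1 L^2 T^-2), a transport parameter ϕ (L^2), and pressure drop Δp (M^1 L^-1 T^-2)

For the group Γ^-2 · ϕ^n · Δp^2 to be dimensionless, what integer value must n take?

3

Balance the L exponent: (2)·n from ϕ, plus −2·(2) + 2·(-1) = -6 from the rest, must sum to zero.
2n − 6 = 0, so n = 3.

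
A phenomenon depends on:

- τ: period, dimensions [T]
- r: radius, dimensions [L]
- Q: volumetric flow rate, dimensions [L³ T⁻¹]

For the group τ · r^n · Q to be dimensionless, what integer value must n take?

Balance the L exponent: (1)·n from r, plus (0) + (3) = 3 from the rest, must sum to zero.
n + 3 = 0, so n = -3.

-3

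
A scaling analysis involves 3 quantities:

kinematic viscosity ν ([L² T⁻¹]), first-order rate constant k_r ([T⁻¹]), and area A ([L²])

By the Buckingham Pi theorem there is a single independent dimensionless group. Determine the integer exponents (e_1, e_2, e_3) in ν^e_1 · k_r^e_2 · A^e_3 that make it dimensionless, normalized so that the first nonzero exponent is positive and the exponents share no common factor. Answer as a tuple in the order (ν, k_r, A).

(1, -1, -1)

L: e_1·(2) + e_2·(0) + e_3·(2) = 0
T: e_1·(-1) + e_2·(-1) + e_3·(0) = 0
Solving this homogeneous linear system for the smallest-integer solution (first nonzero entry positive) gives (1, -1, -1).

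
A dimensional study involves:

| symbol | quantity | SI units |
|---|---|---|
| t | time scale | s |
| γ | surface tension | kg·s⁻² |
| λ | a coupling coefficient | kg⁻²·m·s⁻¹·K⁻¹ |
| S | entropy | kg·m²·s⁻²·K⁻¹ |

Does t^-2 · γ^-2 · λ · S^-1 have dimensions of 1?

Sum the exponent of each base dimension across the product:
  M: −2·[t]_M − 2·[γ]_M + [λ]_M − [S]_M = −2·(0) − 2·(1) + (-2) − (1) = -5
  L: −2·[t]_L − 2·[γ]_L + [λ]_L − [S]_L = −2·(0) − 2·(0) + (1) − (2) = -1
  T: −2·[t]_T − 2·[γ]_T + [λ]_T − [S]_T = −2·(1) − 2·(-2) + (-1) − (-2) = 3
  Θ: −2·[t]_Θ − 2·[γ]_Θ + [λ]_Θ − [S]_Θ = −2·(0) − 2·(0) + (-1) − (-1) = 0
Net dimensions [M⁻⁵ L⁻¹ T³] ≠ [1] — not dimensionless.

no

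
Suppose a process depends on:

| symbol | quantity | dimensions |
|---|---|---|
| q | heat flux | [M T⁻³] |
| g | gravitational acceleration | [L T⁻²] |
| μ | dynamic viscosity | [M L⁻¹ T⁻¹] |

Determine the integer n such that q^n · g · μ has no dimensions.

-1

Balance the M exponent: (1)·n from q, plus (0) + (1) = 1 from the rest, must sum to zero.
n + 1 = 0, so n = -1.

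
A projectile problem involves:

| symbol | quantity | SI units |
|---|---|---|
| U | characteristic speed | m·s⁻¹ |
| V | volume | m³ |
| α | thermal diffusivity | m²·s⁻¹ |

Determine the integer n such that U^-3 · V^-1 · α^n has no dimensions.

Balance the L exponent: (2)·n from α, plus −3·(1) − (3) = -6 from the rest, must sum to zero.
2n − 6 = 0, so n = 3.

3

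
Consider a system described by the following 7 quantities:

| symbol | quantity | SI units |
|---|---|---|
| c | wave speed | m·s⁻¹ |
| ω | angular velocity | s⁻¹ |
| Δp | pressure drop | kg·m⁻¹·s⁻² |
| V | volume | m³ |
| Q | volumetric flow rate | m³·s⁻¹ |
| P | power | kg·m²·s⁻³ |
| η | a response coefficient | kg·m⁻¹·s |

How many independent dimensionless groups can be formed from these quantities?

4

There are 7 variables and 3 base dimensions (M, L, T).
The dimension matrix has rank 3.
Independent dimensionless groups: 7 − 3 = 4.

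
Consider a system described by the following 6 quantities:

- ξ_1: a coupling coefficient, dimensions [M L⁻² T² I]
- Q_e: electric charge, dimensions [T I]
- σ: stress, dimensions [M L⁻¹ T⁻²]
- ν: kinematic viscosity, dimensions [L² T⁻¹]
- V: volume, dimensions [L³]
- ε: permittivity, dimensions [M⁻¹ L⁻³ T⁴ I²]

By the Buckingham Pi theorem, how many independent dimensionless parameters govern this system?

There are 6 variables and 4 base dimensions (M, L, T, I).
The dimension matrix has rank 4.
Independent dimensionless groups: 6 − 4 = 2.

2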